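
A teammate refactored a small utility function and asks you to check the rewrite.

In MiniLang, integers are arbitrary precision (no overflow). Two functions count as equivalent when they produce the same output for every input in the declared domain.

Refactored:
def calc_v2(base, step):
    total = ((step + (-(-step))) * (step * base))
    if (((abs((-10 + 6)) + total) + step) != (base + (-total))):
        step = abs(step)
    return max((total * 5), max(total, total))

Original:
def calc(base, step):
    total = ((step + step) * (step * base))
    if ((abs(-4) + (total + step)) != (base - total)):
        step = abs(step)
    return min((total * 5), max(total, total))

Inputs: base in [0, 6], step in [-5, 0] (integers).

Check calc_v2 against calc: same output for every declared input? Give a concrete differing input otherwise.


There is a counterexample at base=1, step=-5: 50 on one side, 250 on the other.
calc: total becomes 50; next ((abs(-4) + (total + step)) != (base - total)) evaluates to true; next step becomes 5; next final value 50
calc_v2: total becomes 50; next (((abs((-10 + 6)) + total) + step) != (base + (-total))) evaluates to true; next step becomes 5; next final value 250
verdict: not equivalent; witness: base=1, step=-5


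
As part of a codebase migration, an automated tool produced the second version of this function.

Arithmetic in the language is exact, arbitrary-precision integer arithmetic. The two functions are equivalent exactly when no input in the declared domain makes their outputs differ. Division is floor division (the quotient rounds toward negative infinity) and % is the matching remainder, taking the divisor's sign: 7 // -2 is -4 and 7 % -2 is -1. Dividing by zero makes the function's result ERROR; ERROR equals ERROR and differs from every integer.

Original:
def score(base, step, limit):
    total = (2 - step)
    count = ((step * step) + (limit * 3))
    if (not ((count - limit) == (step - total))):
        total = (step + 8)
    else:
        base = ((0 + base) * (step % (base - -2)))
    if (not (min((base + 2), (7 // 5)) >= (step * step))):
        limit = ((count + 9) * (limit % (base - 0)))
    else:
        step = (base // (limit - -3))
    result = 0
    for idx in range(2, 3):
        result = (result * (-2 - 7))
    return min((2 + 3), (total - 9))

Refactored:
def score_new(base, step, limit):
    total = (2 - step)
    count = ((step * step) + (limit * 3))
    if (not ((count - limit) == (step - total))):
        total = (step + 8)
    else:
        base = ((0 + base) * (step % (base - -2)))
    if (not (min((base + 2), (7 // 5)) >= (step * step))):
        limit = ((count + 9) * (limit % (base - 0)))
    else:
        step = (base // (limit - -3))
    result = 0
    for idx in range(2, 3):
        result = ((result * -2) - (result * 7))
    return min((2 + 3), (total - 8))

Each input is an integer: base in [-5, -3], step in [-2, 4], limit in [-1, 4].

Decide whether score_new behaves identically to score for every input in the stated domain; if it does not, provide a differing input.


Not equivalent: base=-5, step=-2, limit=-1 separates them (-3 vs -2).
score: total=4, then count=1, then (not ((count - limit) == (step - total))) is true, then total=6, then (not (min((base + 2), (7 // 5)) >= (step * step))) is true, then limit=-10, then result=0, then (idx=2), then result=0, then returns -3
score_new: total=4, then count=1, then (not ((count - limit) == (step - total))) is true, then total=6, then (not (min((base + 2), (7 // 5)) >= (step * step))) is true, then limit=-10, then result=0, then (idx=2), then result=0, then returns -2
verdict: not equivalent; witness: base=-5, step=-2, limit=-1


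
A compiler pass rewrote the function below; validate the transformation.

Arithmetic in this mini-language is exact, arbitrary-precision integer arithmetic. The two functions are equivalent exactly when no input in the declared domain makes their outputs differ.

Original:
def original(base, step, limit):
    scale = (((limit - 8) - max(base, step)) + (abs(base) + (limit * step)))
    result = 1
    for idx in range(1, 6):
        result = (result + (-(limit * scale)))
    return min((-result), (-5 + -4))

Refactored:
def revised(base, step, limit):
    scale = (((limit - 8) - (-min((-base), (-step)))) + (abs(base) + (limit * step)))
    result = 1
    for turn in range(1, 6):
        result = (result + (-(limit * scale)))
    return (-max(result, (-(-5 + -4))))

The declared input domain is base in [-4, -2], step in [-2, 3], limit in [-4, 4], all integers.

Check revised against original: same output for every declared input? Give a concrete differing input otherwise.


The two are interchangeable: local variable names differ, and every declared input agrees.
One worked example (base=-2, step=-1, limit=2) — original: scale becomes -5; next result becomes 1; next at idx=1:; next result becomes 11; next at idx=2:; next result becomes 21; next at idx=3:; next result becomes 31; next at idx=4:; next result becomes 41; next at idx=5:; next result becomes 51; next final value -51; revised: scale becomes -5; next result becomes 1; next at turn=1:; next result becomes 11; next at turn=2:; next result becomes 21; next at turn=3:; next result becomes 31; next at turn=4:; next result becomes 41; next at turn=5:; next result becomes 51; next final value -51; agreement on -51.
Checked all 162 inputs in the declared domain: the outputs agree on every one.
verdict: equivalent


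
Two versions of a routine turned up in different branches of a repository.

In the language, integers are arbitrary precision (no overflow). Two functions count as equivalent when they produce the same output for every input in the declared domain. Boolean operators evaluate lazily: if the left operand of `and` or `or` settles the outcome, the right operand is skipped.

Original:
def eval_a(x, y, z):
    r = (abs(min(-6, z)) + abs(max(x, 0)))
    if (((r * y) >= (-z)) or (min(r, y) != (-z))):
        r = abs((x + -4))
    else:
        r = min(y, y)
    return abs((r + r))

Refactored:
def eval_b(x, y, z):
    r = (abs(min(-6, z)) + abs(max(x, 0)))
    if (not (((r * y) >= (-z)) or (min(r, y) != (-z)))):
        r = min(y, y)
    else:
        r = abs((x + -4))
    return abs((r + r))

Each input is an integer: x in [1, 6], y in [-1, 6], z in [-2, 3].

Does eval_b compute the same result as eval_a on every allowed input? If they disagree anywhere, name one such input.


This is a faithful refactor — boolean connective usage differs, but the computed results match everywhere.
Spot check at x=3, y=5, z=-2 — eval_a: r = 9; (((r * y) >= (-z)) or (min(r, y) != (-z))) -> true; r = 1; return 2. eval_b: r = 9; (not (((r * y) >= (-z)) or (min(r, y) != (-z)))) -> false; r = 1; return 2. Both give 2.
An exhaustive pass over the 288 declared inputs shows identical outputs.
verdict: equivalent


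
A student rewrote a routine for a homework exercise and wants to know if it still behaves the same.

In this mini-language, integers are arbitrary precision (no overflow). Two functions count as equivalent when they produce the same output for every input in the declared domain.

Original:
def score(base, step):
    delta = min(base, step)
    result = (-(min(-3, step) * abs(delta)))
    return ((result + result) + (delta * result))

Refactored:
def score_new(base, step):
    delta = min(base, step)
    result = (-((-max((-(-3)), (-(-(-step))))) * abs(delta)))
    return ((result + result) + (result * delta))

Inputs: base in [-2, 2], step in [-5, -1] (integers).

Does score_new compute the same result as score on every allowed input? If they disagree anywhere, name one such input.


The two versions differ — the changes include min/max/abs usage differs.
As a probe, take base=0, step=-3: score runs delta=-3, then result=9, then returns -9; score_new runs delta=-3, then result=9, then returns -9; both end at -9.
Every one of the 25 inputs gives matching results.
verdict: equivalent


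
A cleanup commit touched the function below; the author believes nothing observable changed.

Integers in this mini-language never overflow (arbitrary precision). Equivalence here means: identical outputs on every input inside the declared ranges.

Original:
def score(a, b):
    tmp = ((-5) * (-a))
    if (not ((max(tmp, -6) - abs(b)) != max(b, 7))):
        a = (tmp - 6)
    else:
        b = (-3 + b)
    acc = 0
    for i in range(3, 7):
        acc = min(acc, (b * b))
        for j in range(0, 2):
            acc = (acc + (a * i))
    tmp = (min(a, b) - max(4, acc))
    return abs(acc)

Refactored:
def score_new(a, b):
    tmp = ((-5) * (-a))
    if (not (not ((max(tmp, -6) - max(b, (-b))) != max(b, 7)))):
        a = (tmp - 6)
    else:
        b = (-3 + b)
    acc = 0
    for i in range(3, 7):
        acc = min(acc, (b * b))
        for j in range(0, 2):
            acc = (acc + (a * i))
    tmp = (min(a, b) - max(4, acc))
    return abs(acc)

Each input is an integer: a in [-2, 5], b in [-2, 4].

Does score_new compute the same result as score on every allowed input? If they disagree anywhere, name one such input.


Take a=-2, b=-2.
score: tmp = -10; (not ((max(tmp, -6) - abs(b)) != max(b, 7))) -> false; b = -5; acc = 0; [i=3]; acc = 0; [j=0]; acc = -6; [j=1]; acc = -12; [i=4]; acc = -12; [j=0]; acc = -20; [j=1]; acc = -28; [i=5]; acc = -28; [j=0]; acc = -38; [j=1]; acc = -48; [i=6]; acc = -48; [j=0]; acc = -60; [j=1]; acc = -72; tmp = -9; return 72
score_new: tmp = -10; (not (not ((max(tmp, -6) - max(b, (-b))) != max(b, 7)))) -> true; a = -16; acc = 0; [i=3]; acc = 0; [j=0]; acc = -48; [j=1]; acc = -96; [i=4]; acc = -96; [j=0]; acc = -160; [j=1]; acc = -224; [i=5]; acc = -224; [j=0]; acc = -304; [j=1]; acc = -384; [i=6]; acc = -384; [j=0]; acc = -480; [j=1]; acc = -576; tmp = -20; return 576
72 vs 576 — the two versions disagree here.
verdict: not equivalent; witness: a=-2, b=-2


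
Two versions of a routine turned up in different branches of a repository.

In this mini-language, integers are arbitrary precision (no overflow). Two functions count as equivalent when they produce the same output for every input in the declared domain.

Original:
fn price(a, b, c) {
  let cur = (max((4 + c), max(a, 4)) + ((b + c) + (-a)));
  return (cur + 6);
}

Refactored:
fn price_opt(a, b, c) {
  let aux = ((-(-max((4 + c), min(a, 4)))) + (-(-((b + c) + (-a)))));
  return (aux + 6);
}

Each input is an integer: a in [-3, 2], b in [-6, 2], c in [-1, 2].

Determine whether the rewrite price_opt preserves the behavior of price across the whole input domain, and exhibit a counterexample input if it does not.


The rewrite breaks on a=-3, b=-6, c=-1, where the results are 6 and 5.
price: cur := 0 | result 6
price_opt: aux := -1 | result 5
verdict: not equivalent; witness: a=-3, b=-6, c=-1


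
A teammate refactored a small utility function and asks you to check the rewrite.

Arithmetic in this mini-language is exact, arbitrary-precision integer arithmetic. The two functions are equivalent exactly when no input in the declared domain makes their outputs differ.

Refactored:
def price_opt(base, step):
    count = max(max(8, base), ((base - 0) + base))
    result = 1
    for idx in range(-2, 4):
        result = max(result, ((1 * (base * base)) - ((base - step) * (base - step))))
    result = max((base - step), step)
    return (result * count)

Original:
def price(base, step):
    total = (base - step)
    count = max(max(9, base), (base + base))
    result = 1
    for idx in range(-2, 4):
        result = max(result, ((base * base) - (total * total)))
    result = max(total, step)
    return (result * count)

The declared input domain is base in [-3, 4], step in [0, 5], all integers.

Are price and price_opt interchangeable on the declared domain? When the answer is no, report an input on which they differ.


The rewrite breaks on base=-3, step=1, where the results are 9 and 8.
price: total becomes -4; next count becomes 9; next result becomes 1; next at idx=-2:; next result becomes 1; next at idx=-1:; next result becomes 1; next at idx=0:; next result becomes 1; next at idx=1:; next result becomes 1; next at idx=2:; next result becomes 1; next at idx=3:; next result becomes 1; next result becomes 1; next final value 9
price_opt: count becomes 8; next result becomes 1; next at idx=-2:; next result becomes 1; next at idx=-1:; next result becomes 1; next at idx=0:; next result becomes 1; next at idx=1:; next result becomes 1; next at idx=2:; next result becomes 1; next at idx=3:; next result becomes 1; next result becomes 1; next final value 8
verdict: not equivalent; witness: base=-3, step=1


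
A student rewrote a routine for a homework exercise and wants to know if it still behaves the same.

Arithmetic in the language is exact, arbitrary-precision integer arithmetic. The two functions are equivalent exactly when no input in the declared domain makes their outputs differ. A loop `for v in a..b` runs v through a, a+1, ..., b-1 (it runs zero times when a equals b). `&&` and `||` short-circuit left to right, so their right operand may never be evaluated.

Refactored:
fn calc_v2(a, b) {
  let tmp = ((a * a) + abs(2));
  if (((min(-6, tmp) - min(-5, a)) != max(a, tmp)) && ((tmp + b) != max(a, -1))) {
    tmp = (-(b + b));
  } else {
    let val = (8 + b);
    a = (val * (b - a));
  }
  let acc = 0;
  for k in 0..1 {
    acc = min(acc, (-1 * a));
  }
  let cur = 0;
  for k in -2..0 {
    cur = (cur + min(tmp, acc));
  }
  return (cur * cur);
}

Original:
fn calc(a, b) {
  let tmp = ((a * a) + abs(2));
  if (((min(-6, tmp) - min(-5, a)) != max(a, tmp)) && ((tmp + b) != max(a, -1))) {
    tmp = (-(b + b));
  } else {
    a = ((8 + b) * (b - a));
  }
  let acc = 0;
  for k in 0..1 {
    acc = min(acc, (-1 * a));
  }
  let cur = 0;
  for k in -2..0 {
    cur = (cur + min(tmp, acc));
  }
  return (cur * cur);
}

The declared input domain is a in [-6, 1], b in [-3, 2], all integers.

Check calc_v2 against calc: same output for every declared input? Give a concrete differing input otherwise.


Reading the diff, among the changes: statement counts differ, and local variable names differ.
Spot check at a=-5, b=-1 — calc: tmp := 27 | (((min(-6, tmp) - min(-5, a)) != max(a, tmp)) && ((tmp + b) != max(a, -1))): true | tmp := 2 | acc := 0 | iter k=0: | acc := 0 | cur := 0 | iter k=-2: | cur := 0 | iter k=-1: | cur := 0 | result 0. calc_v2: tmp := 27 | (((min(-6, tmp) - min(-5, a)) != max(a, tmp)) && ((tmp + b) != max(a, -1))): true | tmp := 2 | acc := 0 | iter k=0: | acc := 0 | cur := 0 | iter k=-2: | cur := 0 | iter k=-1: | cur := 0 | result 0. Both give 0.
An exhaustive pass over the 48 declared inputs shows identical outputs.
verdict: equivalent


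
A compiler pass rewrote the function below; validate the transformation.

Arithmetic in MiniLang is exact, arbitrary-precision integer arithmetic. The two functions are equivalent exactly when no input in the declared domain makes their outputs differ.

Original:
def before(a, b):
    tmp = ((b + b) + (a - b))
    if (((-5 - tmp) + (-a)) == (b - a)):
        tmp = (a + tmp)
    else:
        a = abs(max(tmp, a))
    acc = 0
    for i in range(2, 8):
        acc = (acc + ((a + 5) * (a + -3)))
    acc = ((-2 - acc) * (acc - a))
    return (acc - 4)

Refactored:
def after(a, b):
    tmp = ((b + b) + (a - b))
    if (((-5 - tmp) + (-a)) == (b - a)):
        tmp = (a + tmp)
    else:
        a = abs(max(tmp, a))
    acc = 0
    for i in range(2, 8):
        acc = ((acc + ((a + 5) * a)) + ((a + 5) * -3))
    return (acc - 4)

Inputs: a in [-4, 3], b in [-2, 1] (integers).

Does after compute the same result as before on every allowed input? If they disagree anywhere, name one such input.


a=-4, b=-2 yields -2804 from before but 50 from after.
verdict: not equivalent; witness: a=-4, b=-2


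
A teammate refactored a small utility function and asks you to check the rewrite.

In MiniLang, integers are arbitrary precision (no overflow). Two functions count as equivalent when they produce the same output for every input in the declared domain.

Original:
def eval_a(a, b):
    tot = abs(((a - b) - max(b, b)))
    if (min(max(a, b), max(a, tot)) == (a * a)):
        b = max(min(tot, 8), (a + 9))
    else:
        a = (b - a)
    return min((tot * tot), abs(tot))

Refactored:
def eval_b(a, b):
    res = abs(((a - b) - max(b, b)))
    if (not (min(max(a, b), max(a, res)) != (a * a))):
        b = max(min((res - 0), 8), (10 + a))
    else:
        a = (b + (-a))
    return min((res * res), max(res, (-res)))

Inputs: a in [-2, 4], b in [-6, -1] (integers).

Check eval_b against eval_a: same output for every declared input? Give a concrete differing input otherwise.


Equivalent. The edit looks behavioral (`9` became `10`), but over these ranges it never changes the outcome.
Sweeping the whole domain (42 inputs) finds no disagreement.
Tracing a=0, b=-5: eval_a: tot=10, then (min(max(a, b), max(a, tot)) == (a * a)) is true, then b=9, then returns 10 | eval_b: res=10, then (not (min(max(a, b), max(a, res)) != (a * a))) is true, then b=10, then returns 10 — matching result 10.
verdict: equivalent


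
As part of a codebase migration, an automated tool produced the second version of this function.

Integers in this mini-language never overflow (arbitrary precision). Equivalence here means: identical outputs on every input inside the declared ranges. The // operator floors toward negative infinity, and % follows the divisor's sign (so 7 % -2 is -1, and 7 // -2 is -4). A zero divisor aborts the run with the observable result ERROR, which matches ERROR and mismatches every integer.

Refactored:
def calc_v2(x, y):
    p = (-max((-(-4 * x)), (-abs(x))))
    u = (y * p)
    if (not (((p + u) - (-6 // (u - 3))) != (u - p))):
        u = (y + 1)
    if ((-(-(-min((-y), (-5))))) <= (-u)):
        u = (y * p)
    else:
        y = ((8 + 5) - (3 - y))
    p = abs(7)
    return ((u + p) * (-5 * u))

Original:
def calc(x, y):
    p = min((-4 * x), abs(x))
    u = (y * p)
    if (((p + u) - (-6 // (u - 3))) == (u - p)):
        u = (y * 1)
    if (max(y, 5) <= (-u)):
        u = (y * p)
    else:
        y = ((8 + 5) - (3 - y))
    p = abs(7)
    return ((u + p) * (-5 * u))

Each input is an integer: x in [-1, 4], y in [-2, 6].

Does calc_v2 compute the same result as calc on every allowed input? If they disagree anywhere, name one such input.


At x=-1, y=0: calc gives 0, calc_v2 gives -40.
verdict: not equivalent; witness: x=-1, y=0


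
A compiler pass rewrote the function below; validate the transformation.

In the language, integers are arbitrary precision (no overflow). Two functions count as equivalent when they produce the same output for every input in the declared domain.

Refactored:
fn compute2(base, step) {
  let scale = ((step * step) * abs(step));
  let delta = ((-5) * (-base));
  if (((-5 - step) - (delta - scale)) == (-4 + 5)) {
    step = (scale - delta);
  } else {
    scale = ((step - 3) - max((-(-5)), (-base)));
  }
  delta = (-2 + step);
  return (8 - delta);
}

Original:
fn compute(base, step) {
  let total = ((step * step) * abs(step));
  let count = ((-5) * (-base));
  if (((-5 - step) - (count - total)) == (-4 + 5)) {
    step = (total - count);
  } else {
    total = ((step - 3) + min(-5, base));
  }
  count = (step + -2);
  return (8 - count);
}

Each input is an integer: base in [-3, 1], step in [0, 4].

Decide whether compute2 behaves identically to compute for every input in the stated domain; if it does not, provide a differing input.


Behavior is preserved: although min/max/abs usage differs; arithmetic usage differs; local variable names differ, the outputs never diverge.
Tracing base=1, step=4: compute: total=64, then count=5, then (((-5 - step) - (count - total)) == (-4 + 5)) is false, then total=-4, then count=2, then returns 6 | compute2: scale=64, then delta=5, then (((-5 - step) - (delta - scale)) == (-4 + 5)) is false, then scale=-4, then delta=2, then returns 6 — matching result 6.
Sweeping the whole domain (25 inputs) finds no disagreement.
verdict: equivalent


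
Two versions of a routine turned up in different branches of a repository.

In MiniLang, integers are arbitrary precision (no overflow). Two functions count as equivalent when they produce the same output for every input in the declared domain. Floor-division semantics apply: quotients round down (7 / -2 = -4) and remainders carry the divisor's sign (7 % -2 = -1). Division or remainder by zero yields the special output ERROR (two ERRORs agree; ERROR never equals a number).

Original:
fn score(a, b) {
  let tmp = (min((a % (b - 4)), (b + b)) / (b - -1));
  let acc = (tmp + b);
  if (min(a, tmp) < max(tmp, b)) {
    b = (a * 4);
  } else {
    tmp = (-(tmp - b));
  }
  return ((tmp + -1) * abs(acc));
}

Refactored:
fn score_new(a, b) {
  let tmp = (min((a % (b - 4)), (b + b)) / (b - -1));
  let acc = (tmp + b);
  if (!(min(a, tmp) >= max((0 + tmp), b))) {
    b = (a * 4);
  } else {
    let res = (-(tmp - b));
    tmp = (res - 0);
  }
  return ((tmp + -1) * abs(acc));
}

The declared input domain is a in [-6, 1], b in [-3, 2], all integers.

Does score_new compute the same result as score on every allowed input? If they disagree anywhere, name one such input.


The two versions differ — the changes include arithmetic usage differs; statement counts differ; boolean connective usage differs; local variable names differ; comparison usage differs; constant usage differs.
Tracing a=-6, b=2: score: tmp=0, then acc=2, then (min(a, tmp) < max(tmp, b)) is true, then b=-24, then returns -2 | score_new: tmp=0, then acc=2, then (!(min(a, tmp) >= max((0 + tmp), b))) is true, then b=-24, then returns -2 — matching result -2.
An exhaustive pass over the 48 declared inputs shows identical outputs.
verdict: equivalent


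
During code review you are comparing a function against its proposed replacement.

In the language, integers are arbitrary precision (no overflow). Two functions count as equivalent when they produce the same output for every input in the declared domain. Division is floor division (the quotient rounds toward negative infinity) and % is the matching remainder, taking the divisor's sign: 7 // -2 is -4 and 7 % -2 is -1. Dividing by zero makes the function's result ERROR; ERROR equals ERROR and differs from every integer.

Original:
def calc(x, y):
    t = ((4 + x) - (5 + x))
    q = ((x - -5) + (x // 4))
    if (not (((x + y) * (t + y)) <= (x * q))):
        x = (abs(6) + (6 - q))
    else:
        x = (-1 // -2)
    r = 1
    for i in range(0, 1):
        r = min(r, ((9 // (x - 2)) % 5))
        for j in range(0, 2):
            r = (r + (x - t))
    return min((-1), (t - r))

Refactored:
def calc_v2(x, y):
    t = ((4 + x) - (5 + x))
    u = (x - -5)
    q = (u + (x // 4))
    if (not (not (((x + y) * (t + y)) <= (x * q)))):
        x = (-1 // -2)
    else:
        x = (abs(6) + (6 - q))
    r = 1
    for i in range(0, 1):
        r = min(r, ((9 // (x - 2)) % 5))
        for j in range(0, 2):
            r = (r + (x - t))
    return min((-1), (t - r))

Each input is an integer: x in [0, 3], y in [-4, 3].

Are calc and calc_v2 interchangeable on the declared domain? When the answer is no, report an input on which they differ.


Reading the diff, among the changes: local variable names differ, and statement counts differ, and boolean connective usage differs.
Tracing x=2, y=-2: calc: t = -1; q = 7; (not (((x + y) * (t + y)) <= (x * q))) -> false; x = 0; r = 1; [i=0]; r = 0; [j=0]; r = 1; [j=1]; r = 2; return -3 | calc_v2: t = -1; u = 7; q = 7; (not (not (((x + y) * (t + y)) <= (x * q)))) -> true; x = 0; r = 1; [i=0]; r = 0; [j=0]; r = 1; [j=1]; r = 2; return -3 — matching result -3.
Checked all 32 inputs in the declared domain: the outputs agree on every one.
verdict: equivalent


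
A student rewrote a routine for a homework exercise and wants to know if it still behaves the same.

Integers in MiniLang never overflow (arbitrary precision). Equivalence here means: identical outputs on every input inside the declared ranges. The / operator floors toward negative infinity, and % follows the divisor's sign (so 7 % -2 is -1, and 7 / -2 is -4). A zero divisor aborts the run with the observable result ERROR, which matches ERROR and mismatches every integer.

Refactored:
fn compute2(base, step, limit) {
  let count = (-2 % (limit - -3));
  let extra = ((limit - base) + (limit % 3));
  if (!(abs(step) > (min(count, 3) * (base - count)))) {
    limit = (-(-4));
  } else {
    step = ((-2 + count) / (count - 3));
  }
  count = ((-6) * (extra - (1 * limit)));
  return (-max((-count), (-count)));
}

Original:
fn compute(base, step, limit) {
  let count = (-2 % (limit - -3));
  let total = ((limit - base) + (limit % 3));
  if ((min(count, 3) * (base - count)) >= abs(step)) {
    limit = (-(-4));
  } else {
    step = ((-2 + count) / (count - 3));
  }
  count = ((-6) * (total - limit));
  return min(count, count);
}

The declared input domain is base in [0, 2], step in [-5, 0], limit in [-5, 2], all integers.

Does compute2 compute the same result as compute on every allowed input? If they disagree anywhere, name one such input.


The two are interchangeable: constant usage differs; and comparison usage differs; and arithmetic usage differs; and local variable names differ; and boolean connective usage differs; and min/max/abs usage differs, and every declared input agrees.
One worked example (base=1, step=-5, limit=0) — compute: count=1, then total=-1, then ((min(count, 3) * (base - count)) >= abs(step)) is false, then step=0, then count=6, then returns 6; compute2: count=1, then extra=-1, then (!(abs(step) > (min(count, 3) * (base - count)))) is false, then step=0, then count=6, then returns 6; agreement on 6.
Every one of the 144 inputs gives matching results.
verdict: equivalent


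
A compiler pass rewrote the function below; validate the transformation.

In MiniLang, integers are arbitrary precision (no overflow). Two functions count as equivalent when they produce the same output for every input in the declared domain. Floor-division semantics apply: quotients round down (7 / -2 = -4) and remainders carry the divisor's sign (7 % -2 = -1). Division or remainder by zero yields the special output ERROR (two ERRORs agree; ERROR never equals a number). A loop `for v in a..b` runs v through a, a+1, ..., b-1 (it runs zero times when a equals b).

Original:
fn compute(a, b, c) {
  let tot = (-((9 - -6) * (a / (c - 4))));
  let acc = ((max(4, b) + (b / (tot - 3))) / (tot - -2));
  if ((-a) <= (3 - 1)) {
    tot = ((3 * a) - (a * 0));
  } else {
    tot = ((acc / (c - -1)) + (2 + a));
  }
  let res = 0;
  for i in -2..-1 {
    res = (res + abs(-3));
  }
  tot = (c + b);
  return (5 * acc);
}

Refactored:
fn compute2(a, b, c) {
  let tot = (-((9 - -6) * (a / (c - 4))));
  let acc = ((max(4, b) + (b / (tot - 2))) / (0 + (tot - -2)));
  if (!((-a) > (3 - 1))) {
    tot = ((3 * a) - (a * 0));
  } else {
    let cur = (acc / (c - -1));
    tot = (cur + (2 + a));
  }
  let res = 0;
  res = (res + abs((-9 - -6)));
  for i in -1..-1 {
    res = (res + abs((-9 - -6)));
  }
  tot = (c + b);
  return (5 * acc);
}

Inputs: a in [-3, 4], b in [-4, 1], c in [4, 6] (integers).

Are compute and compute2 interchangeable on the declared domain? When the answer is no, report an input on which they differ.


At a=0, b=-4, c=5: compute gives 10, compute2 gives 15.
verdict: not equivalent; witness: a=0, b=-4, c=5


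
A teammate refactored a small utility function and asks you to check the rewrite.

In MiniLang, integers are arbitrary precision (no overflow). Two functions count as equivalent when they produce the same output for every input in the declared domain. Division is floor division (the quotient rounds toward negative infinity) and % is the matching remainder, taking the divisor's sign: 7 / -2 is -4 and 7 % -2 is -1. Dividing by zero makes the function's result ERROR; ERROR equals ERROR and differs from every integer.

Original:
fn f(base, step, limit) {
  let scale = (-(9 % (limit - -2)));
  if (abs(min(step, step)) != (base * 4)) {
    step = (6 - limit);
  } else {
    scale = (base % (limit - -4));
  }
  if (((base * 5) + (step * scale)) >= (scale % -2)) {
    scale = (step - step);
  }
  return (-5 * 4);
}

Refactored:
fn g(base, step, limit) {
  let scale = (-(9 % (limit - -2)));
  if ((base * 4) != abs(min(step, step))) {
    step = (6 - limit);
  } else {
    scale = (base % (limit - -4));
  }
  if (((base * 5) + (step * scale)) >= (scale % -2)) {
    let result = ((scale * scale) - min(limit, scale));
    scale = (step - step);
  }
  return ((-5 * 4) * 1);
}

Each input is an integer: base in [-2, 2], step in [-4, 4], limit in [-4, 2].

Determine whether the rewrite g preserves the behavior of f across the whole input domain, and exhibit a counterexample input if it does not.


This is a faithful refactor — min/max/abs usage differs, and local variable names differ, and statement counts differ, and arithmetic usage differs, and constant usage differs, but the computed results match everywhere.
As a probe, take base=-1, step=-2, limit=1: f runs scale = 0; (abs(min(step, step)) != (base * 4)) -> true; step = 5; (((base * 5) + (step * scale)) >= (scale % -2)) -> false; return -20; g runs scale = 0; ((base * 4) != abs(min(step, step))) -> true; step = 5; (((base * 5) + (step * scale)) >= (scale % -2)) -> false; return -20; both end at -20.
Every one of the 315 inputs gives matching results.
verdict: equivalent


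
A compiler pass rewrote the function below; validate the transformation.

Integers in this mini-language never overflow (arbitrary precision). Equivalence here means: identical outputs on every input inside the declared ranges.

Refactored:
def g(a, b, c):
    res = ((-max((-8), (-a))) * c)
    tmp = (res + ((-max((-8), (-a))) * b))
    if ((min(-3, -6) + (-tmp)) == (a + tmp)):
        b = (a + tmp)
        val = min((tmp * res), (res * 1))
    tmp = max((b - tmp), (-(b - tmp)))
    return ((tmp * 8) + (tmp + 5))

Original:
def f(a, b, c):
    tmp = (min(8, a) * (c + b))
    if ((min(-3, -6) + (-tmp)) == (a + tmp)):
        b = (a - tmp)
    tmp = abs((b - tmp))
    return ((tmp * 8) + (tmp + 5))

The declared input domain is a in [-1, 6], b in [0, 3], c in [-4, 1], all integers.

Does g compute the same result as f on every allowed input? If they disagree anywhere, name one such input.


Run the pair on a=2, b=0, c=-2.
f: tmp becomes -4; next ((min(-3, -6) + (-tmp)) == (a + tmp)) evaluates to true; next b becomes 6; next tmp becomes 10; next final value 95
g: res becomes -4; next tmp becomes -4; next ((min(-3, -6) + (-tmp)) == (a + tmp)) evaluates to true; next b becomes -2; next val becomes -4; next tmp becomes 2; next final value 23
95 and 23 differ, so these are not the same function on this domain.
verdict: not equivalent; witness: a=2, b=0, c=-2


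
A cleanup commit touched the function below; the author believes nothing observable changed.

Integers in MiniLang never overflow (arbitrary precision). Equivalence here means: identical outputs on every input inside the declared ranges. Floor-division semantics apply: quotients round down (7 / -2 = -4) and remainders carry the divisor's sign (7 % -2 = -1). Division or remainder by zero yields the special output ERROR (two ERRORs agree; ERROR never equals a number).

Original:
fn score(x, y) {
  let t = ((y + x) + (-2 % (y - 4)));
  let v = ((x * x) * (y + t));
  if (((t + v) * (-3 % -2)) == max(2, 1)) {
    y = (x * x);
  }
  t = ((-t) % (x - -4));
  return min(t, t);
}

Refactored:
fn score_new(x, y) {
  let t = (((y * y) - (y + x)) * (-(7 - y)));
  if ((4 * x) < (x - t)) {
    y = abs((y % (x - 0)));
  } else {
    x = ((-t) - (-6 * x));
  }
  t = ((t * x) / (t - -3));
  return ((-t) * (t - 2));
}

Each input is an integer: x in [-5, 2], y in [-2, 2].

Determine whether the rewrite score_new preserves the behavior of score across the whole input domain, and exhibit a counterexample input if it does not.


There is a counterexample at x=-5, y=-2: 0 on one side, -48 on the other.
score: t becomes -9; next v becomes -275; next (((t + v) * (-3 % -2)) == max(2, 1)) evaluates to false; next t becomes 0; next final value 0
score_new: t becomes -99; next ((4 * x) < (x - t)) evaluates to true; next y becomes 2; next t becomes -6; next final value -48
verdict: not equivalent; witness: x=-5, y=-2


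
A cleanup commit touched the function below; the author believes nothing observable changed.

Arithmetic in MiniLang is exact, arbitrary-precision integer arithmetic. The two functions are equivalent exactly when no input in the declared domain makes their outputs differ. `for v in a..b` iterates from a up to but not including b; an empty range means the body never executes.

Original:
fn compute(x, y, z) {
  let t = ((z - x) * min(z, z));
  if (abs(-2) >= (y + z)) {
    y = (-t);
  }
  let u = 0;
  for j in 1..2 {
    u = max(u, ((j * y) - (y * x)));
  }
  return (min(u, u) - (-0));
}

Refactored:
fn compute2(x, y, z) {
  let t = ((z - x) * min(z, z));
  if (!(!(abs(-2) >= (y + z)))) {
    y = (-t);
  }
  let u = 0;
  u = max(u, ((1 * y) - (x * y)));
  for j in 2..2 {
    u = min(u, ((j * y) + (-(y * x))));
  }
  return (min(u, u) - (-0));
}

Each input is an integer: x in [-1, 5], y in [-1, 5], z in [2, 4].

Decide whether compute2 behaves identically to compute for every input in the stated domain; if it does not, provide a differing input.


One difference looks behavioral, but it never changes the outcome for any declared input.
Spot check at x=0, y=4, z=4 — compute: t := 16 | (abs(-2) >= (y + z)): false | u := 0 | iter j=1: | u := 4 | result 4. compute2: t := 16 | (!(!(abs(-2) >= (y + z)))): false | u := 0 | u := 4 | loop over j: empty range | result 4. Both give 4.
An exhaustive pass over the 147 declared inputs shows identical outputs.
verdict: equivalent


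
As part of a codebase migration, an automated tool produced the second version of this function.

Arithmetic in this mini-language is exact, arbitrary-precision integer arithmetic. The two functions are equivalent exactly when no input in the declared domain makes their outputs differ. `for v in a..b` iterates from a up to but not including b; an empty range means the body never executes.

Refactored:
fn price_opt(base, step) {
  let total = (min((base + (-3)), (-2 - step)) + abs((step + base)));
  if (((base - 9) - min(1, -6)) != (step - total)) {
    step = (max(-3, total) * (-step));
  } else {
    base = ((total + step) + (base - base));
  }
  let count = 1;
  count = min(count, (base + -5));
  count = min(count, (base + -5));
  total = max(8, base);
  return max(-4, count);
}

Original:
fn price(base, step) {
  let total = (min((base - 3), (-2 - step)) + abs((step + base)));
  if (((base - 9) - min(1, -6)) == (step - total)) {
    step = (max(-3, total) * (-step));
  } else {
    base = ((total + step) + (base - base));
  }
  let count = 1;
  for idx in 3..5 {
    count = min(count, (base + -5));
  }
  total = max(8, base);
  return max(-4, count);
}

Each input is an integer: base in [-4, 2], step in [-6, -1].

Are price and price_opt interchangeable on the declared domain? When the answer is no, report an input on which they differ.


Consider the input base=2, step=-6.
price: total = 3; (((base - 9) - min(1, -6)) == (step - total)) -> false; base = -3; count = 1; [idx=3]; count = -8; [idx=4]; count = -8; total = 8; return -4
price_opt: total = 3; (((base - 9) - min(1, -6)) != (step - total)) -> true; step = 18; count = 1; count = -3; count = -3; total = 8; return -3
-4 != -3, so the rewrite changes behavior.
verdict: not equivalent; witness: base=2, step=-6


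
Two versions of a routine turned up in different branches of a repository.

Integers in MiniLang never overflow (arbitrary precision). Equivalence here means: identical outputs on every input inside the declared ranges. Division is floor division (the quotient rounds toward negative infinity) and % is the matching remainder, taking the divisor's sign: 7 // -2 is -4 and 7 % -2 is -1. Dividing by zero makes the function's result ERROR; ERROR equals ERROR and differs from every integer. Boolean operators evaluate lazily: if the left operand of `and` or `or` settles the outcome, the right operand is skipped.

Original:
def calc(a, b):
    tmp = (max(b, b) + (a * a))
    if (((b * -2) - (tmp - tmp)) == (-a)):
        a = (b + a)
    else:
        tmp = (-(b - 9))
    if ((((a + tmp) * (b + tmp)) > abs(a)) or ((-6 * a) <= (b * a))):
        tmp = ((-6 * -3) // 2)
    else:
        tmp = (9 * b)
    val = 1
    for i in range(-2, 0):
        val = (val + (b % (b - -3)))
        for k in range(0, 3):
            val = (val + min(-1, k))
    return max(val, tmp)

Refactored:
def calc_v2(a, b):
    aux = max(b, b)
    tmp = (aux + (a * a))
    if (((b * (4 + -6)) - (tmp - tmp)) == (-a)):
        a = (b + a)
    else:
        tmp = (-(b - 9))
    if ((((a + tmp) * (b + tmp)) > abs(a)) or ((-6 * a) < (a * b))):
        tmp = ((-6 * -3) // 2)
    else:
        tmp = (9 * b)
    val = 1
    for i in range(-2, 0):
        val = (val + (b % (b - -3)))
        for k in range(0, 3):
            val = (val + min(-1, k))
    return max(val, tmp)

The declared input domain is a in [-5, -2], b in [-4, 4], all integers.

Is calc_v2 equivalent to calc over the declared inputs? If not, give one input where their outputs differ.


Equivalent. One difference looks behavioral, but it never changes the outcome for any declared input.
Every one of the 36 inputs gives matching results.
Tracing a=-3, b=4: calc: tmp becomes 13; next (((b * -2) - (tmp - tmp)) == (-a)) evaluates to false; next tmp becomes 5; next ((((a + tmp) * (b + tmp)) > abs(a)) or ((-6 * a) <= (b * a))) evaluates to true; next tmp becomes 9; next val becomes 1; next at i=-2:; next val becomes 5; next at k=0:; next val becomes 4; next at k=1:; next val becomes 3; next at k=2:; next val becomes 2; next at i=-1:; next val becomes 6; next at k=0:; next val becomes 5; next at k=1:; next val becomes 4; next at k=2:; next val becomes 3; next final value 9 | calc_v2: aux becomes 4; next tmp becomes 13; next (((b * (4 + -6)) - (tmp - tmp)) == (-a)) evaluates to false; next tmp becomes 5; next ((((a + tmp) * (b + tmp)) > abs(a)) or ((-6 * a) < (a * b))) evaluates to true; next tmp becomes 9; next val becomes 1; next at i=-2:; next val becomes 5; next at k=0:; next val becomes 4; next at k=1:; next val becomes 3; next at k=2:; next val becomes 2; next at i=-1:; next val becomes 6; next at k=0:; next val becomes 5; next at k=1:; next val becomes 4; next at k=2:; next val becomes 3; next final value 9 — matching result 9.
verdict: equivalent


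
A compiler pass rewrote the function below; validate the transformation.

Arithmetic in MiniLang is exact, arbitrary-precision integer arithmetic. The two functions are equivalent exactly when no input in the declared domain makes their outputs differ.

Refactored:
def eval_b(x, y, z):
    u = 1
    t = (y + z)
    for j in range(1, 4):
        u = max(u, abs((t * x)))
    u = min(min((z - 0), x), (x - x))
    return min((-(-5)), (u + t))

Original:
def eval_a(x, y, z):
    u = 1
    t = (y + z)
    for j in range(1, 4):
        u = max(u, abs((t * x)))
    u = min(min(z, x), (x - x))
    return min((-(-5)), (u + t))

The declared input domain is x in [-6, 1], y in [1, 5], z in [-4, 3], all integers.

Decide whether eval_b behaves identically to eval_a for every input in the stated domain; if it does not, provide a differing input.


Reading the diff, among the changes: arithmetic usage differs; constant usage differs.
One worked example (x=-6, y=1, z=-1) — eval_a: u=1, then t=0, then (j=1), then u=1, then (j=2), then u=1, then (j=3), then u=1, then u=-6, then returns -6; eval_b: u=1, then t=0, then (j=1), then u=1, then (j=2), then u=1, then (j=3), then u=1, then u=-6, then returns -6; agreement on -6.
Every one of the 320 inputs gives matching results.
verdict: equivalent


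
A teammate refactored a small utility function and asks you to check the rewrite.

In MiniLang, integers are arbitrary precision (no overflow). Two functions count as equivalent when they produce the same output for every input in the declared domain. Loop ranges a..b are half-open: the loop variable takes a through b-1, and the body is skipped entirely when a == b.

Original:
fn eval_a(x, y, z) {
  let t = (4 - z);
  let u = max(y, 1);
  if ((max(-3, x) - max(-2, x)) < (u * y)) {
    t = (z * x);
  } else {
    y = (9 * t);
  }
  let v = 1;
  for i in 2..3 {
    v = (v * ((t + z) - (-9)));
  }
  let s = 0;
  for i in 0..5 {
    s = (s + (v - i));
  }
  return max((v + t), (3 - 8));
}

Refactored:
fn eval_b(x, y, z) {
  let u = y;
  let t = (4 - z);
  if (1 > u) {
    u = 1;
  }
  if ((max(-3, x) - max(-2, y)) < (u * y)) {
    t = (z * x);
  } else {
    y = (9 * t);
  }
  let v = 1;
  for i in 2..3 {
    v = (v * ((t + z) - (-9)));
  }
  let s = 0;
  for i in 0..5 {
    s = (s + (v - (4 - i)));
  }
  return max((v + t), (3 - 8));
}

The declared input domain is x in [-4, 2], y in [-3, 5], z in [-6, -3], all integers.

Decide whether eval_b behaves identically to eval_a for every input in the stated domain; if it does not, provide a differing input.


On input x=-4, y=-1, z=-6, eval_a returns 23 while eval_b returns 51.
verdict: not equivalent; witness: x=-4, y=-1, z=-6
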